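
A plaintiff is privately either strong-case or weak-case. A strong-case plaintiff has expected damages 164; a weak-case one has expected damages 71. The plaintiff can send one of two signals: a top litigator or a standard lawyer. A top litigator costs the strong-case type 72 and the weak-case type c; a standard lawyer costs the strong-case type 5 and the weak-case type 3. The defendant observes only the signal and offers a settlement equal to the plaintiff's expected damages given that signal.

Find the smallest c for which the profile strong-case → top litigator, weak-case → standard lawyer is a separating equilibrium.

96

Under separation: top litigator → strong-case (pays 164); standard lawyer → weak-case (pays 71).
Strong-case: 164 − 72 = 92 ≥ 71 − 5 = 66. Holds regardless of c. ✓
Weak-case: 71 − 3 ≥ 164 − c, so c ≥ 164 − 68 = 96.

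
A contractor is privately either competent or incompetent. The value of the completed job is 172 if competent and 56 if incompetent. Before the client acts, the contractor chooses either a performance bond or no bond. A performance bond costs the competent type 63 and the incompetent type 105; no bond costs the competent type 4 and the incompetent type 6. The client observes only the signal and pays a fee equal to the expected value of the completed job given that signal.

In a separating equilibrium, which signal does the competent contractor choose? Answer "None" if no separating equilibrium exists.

Try competent → bond, incompetent → no bond:
  Under separation the client infers type exactly: bond → competent (pays 172), no bond → incompetent (pays 56).
  Competent: bond gives 172 − 63 = 109; no bond gives 56 − 4 = 52. No deviation. ✓
  Incompetent: no bond gives 56 − 6 = 50; bond gives 172 − 105 = 67. Would deviate. ✗
Try competent → no bond, incompetent → bond:
  Under separation the client infers type exactly: no bond → competent (pays 172), bond → incompetent (pays 56).
  Competent: no bond gives 172 − 4 = 168; bond gives 56 − 63 = -7. No deviation. ✓
  Incompetent: bond gives 56 − 105 = -49; no bond gives 172 − 6 = 166. Would deviate. ✗
Neither assignment is incentive-compatible.

None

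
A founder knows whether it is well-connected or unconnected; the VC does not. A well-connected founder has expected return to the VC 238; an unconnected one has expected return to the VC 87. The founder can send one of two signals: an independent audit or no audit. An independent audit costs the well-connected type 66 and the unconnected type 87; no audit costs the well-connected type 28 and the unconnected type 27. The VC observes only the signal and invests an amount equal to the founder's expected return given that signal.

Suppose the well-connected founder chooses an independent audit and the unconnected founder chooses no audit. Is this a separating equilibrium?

Under separation the VC infers type exactly: audit → well-connected (pays 238), no audit → unconnected (pays 87).
Well-connected: audit gives 238 − 66 = 172; no audit gives 87 − 28 = 59. No deviation. ✓
Unconnected: no audit gives 87 − 27 = 60; audit gives 238 − 87 = 151. Would deviate. ✗

No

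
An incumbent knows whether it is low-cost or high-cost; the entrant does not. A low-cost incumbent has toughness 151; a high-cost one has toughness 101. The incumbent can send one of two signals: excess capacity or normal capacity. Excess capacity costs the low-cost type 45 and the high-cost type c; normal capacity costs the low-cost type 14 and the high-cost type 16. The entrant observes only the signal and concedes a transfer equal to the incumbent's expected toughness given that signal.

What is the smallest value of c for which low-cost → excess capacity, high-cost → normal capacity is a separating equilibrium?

Under separation: excess capacity → low-cost (pays 151); normal capacity → high-cost (pays 101).
Low-cost: 151 − 45 = 106 ≥ 101 − 14 = 87. Holds regardless of c. ✓
High-cost: 101 − 16 ≥ 151 − c, so c ≥ 151 − 85 = 66.

66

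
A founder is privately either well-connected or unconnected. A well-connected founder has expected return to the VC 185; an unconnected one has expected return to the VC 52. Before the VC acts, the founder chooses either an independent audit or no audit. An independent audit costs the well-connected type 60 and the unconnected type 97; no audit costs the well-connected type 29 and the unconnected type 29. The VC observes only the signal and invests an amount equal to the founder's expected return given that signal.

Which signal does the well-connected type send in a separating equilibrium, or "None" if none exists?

None

Try well-connected → audit, unconnected → no audit:
  Under separation the VC infers type exactly: audit → well-connected (pays 185), no audit → unconnected (pays 52).
  Well-connected: audit gives 185 − 60 = 125; no audit gives 52 − 29 = 23. No deviation. ✓
  Unconnected: no audit gives 52 − 29 = 23; audit gives 185 − 97 = 88. Would deviate. ✗
Try well-connected → no audit, unconnected → audit:
  Under separation the VC infers type exactly: no audit → well-connected (pays 185), audit → unconnected (pays 52).
  Well-connected: no audit gives 185 − 29 = 156; audit gives 52 − 60 = -8. No deviation. ✓
  Unconnected: audit gives 52 − 97 = -45; no audit gives 185 − 29 = 156. Would deviate. ✗
Neither assignment is incentive-compatible.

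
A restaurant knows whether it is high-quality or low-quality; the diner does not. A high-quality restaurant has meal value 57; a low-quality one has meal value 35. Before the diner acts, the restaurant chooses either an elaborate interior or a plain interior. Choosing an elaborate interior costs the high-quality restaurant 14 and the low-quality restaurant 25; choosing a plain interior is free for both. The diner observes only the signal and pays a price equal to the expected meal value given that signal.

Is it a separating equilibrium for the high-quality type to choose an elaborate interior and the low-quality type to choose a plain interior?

Under separation the diner infers type exactly: elaborate interior → high-quality (pays 57), plain interior → low-quality (pays 35).
High-quality: elaborate interior gives 57 − 14 = 43; plain interior gives 35 − 0 = 35. No deviation. ✓
Low-quality: plain interior gives 35 − 0 = 35; elaborate interior gives 57 − 25 = 32. No deviation. ✓
Neither type gains from mimicking the other.

Yes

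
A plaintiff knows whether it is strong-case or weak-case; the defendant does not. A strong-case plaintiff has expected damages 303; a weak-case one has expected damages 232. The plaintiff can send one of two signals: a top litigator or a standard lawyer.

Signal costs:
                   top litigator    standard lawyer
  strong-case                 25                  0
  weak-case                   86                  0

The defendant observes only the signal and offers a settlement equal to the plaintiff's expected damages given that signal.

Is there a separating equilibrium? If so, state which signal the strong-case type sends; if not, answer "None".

Try strong-case → top litigator, weak-case → standard lawyer:
  Under separation the defendant infers type exactly: top litigator → strong-case (pays 303), standard lawyer → weak-case (pays 232).
  Strong-case: top litigator gives 303 − 25 = 278; standard lawyer gives 232 − 0 = 232. No deviation. ✓
  Weak-case: standard lawyer gives 232 − 0 = 232; top litigator gives 303 − 86 = 217. No deviation. ✓
Both hold — the strong-case type sends top litigator.

top litigator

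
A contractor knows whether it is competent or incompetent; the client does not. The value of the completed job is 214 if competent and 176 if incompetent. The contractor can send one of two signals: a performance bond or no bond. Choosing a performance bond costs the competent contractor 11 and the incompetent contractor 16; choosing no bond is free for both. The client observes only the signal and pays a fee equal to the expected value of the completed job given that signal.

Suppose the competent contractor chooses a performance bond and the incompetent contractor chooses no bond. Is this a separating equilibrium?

No

If types separate, bond earns payment 214 and no bond earns 176.
Competent: bond gives 214 − 11 = 203; no bond gives 176 − 0 = 176. No deviation. ✓
Incompetent: no bond gives 176 − 0 = 176; bond gives 214 − 16 = 198. Would deviate. ✗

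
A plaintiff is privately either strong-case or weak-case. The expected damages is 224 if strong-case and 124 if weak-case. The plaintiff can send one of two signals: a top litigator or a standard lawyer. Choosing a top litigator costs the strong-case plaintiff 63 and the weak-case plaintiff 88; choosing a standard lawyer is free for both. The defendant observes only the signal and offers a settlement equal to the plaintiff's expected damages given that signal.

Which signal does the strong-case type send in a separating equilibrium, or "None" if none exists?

None

Try strong-case → top litigator, weak-case → standard lawyer:
  If types separate, top litigator earns payment 224 and standard lawyer earns 124.
  Strong-case: top litigator gives 224 − 63 = 161; standard lawyer gives 124 − 0 = 124. No deviation. ✓
  Weak-case: standard lawyer gives 124 − 0 = 124; top litigator gives 224 − 88 = 136. Would deviate. ✗
Try strong-case → standard lawyer, weak-case → top litigator:
  If types separate, standard lawyer earns payment 224 and top litigator earns 124.
  Strong-case: standard lawyer gives 224 − 0 = 224; top litigator gives 124 − 63 = 61. No deviation. ✓
  Weak-case: top litigator gives 124 − 88 = 36; standard lawyer gives 224 − 0 = 224. Would deviate. ✗
Neither assignment is incentive-compatible.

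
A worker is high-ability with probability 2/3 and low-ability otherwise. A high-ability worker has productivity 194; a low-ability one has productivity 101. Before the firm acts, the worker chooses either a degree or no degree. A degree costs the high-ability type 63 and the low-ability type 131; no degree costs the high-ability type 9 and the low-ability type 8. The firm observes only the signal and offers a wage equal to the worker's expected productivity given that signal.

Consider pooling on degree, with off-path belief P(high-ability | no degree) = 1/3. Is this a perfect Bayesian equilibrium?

No

At the pooled signal (degree) the firm holds the prior 2/3 and pays 2/3·194 + 1/3·101 = 163. Off-path (no degree) belief 1/3 gives 1/3·194 + 2/3·101 = 132.
High-ability: degree gives 163 − 63 = 100; no degree gives 132 − 9 = 123. Deviates. ✗
Low-ability: degree gives 163 − 131 = 32; no degree gives 132 − 8 = 124. Deviates. ✗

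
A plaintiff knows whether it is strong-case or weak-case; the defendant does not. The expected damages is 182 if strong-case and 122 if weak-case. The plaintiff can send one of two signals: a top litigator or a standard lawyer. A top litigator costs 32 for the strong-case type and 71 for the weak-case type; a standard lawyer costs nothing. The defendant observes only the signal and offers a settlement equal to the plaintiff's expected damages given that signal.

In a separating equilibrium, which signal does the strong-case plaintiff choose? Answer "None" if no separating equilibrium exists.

top litigator

Try strong-case → top litigator, weak-case → standard lawyer:
  Under separation the defendant infers type exactly: top litigator → strong-case (pays 182), standard lawyer → weak-case (pays 122).
  Strong-case: top litigator gives 182 − 32 = 150; standard lawyer gives 122 − 0 = 122. No deviation. ✓
  Weak-case: standard lawyer gives 122 − 0 = 122; top litigator gives 182 − 71 = 111. No deviation. ✓
Both hold — the strong-case type sends top litigator.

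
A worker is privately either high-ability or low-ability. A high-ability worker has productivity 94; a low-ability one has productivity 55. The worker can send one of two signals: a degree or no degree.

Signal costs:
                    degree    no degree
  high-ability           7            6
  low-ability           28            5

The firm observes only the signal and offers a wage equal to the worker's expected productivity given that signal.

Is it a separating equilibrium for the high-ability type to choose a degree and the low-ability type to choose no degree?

If types separate, degree earns payment 94 and no degree earns 55.
High-ability: degree gives 94 − 7 = 87; no degree gives 55 − 6 = 49. No deviation. ✓
Low-ability: no degree gives 55 − 5 = 50; degree gives 94 − 28 = 66. Would deviate. ✗

No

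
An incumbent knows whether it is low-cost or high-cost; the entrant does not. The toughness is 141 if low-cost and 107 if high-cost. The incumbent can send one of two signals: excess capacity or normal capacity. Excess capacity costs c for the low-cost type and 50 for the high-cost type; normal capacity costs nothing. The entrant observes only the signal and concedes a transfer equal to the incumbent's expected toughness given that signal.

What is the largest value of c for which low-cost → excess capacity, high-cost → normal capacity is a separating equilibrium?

Under separation: excess capacity → low-cost (pays 141); normal capacity → high-cost (pays 107).
High-cost: 107 − 0 = 107 ≥ 141 − 50 = 91. Holds regardless of c. ✓
Low-cost: 141 − c ≥ 107 − 0, so c ≤ 141 − 107 = 34.

34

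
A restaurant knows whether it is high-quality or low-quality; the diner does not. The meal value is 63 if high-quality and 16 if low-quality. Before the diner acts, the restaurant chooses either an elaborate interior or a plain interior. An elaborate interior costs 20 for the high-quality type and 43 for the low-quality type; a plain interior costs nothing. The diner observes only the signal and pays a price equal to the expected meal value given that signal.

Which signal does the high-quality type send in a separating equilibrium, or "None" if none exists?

None

Try high-quality → elaborate interior, low-quality → plain interior:
  Under separation the diner infers type exactly: elaborate interior → high-quality (pays 63), plain interior → low-quality (pays 16).
  High-quality: elaborate interior gives 63 − 20 = 43; plain interior gives 16 − 0 = 16. No deviation. ✓
  Low-quality: plain interior gives 16 − 0 = 16; elaborate interior gives 63 − 43 = 20. Would deviate. ✗
Try high-quality → plain interior, low-quality → elaborate interior:
  Under separation the diner infers type exactly: plain interior → high-quality (pays 63), elaborate interior → low-quality (pays 16).
  High-quality: plain interior gives 63 − 0 = 63; elaborate interior gives 16 − 20 = -4. No deviation. ✓
  Low-quality: elaborate interior gives 16 − 43 = -27; plain interior gives 63 − 0 = 63. Would deviate. ✗
Neither assignment is incentive-compatible.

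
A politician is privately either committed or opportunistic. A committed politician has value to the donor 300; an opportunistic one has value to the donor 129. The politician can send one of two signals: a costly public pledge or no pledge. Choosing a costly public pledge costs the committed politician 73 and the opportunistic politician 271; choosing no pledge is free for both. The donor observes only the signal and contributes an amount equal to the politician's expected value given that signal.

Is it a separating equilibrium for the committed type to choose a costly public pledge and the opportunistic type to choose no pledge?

Yes

Under separation the donor infers type exactly: pledge → committed (pays 300), no pledge → opportunistic (pays 129).
Committed: pledge gives 300 − 73 = 227; no pledge gives 129 − 0 = 129. No deviation. ✓
Opportunistic: no pledge gives 129 − 0 = 129; pledge gives 300 − 271 = 29. No deviation. ✓
Neither type gains from mimicking the other.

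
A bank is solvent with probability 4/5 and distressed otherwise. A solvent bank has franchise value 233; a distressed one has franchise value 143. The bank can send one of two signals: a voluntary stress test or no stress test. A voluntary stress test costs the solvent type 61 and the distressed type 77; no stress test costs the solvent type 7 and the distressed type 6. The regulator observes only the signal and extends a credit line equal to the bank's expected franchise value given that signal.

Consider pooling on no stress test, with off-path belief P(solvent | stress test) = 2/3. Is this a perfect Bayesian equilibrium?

At the pooled signal (no stress test) the regulator holds the prior 4/5 and pays 4/5·233 + 1/5·143 = 215. Off-path (stress test) belief 2/3 gives 2/3·233 + 1/3·143 = 203.
Solvent: no stress test gives 215 − 7 = 208; stress test gives 203 − 61 = 142. Stays. ✓
Distressed: no stress test gives 215 − 6 = 209; stress test gives 203 − 77 = 126. Stays. ✓

Yes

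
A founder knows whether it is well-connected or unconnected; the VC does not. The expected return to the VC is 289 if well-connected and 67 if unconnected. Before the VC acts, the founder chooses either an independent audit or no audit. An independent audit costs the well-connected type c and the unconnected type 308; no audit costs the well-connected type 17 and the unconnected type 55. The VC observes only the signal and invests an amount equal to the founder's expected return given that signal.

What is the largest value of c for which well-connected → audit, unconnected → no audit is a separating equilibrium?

Under separation: audit → well-connected (pays 289); no audit → unconnected (pays 67).
Unconnected: 67 − 55 = 12 ≥ 289 − 308 = -19. Holds regardless of c. ✓
Well-connected: 289 − c ≥ 67 − 17, so c ≤ 289 − 50 = 239.

239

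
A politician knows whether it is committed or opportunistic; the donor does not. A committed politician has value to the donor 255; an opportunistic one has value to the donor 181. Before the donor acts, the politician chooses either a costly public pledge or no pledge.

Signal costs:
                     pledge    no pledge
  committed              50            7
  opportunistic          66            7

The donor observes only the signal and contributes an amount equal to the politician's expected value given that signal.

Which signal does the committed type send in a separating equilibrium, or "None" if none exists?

None

Try committed → pledge, opportunistic → no pledge:
  Under separation the donor infers type exactly: pledge → committed (pays 255), no pledge → opportunistic (pays 181).
  Committed: pledge gives 255 − 50 = 205; no pledge gives 181 − 7 = 174. No deviation. ✓
  Opportunistic: no pledge gives 181 − 7 = 174; pledge gives 255 − 66 = 189. Would deviate. ✗
Try committed → no pledge, opportunistic → pledge:
  Under separation the donor infers type exactly: no pledge → committed (pays 255), pledge → opportunistic (pays 181).
  Committed: no pledge gives 255 − 7 = 248; pledge gives 181 − 50 = 131. No deviation. ✓
  Opportunistic: pledge gives 181 − 66 = 115; no pledge gives 255 − 7 = 248. Would deviate. ✗
Neither assignment is incentive-compatible.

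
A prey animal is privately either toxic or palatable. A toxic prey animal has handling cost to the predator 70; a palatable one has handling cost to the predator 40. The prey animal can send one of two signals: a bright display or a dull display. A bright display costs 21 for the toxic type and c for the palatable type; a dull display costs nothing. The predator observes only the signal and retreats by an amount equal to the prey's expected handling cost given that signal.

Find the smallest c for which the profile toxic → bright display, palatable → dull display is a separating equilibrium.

Under separation: bright display → toxic (pays 70); dull display → palatable (pays 40).
Toxic: 70 − 21 = 49 ≥ 40 − 0 = 40. Holds regardless of c. ✓
Palatable: 40 − 0 ≥ 70 − c, so c ≥ 70 − 40 = 30.

30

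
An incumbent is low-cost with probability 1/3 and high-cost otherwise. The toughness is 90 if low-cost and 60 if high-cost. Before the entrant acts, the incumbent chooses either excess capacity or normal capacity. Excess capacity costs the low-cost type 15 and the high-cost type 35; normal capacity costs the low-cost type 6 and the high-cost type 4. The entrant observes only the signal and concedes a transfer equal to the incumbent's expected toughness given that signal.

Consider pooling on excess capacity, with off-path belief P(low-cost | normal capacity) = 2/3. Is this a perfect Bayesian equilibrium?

No

At the pooled signal (excess capacity) the entrant holds the prior 1/3 and pays 1/3·90 + 2/3·60 = 70. Off-path (normal capacity) belief 2/3 gives 2/3·90 + 1/3·60 = 80.
Low-cost: excess capacity gives 70 − 15 = 55; normal capacity gives 80 − 6 = 74. Deviates. ✗
High-cost: excess capacity gives 70 − 35 = 35; normal capacity gives 80 − 4 = 76. Deviates. ✗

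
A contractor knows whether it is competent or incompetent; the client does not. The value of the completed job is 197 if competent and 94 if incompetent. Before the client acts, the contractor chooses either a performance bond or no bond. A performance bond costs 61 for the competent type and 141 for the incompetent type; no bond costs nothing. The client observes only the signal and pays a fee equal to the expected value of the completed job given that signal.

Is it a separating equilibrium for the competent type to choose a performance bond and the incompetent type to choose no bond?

If types separate, bond earns payment 197 and no bond earns 94.
Competent: bond gives 197 − 61 = 136; no bond gives 94 − 0 = 94. No deviation. ✓
Incompetent: no bond gives 94 − 0 = 94; bond gives 197 − 141 = 56. No deviation. ✓
Both incentive constraints hold.

Yes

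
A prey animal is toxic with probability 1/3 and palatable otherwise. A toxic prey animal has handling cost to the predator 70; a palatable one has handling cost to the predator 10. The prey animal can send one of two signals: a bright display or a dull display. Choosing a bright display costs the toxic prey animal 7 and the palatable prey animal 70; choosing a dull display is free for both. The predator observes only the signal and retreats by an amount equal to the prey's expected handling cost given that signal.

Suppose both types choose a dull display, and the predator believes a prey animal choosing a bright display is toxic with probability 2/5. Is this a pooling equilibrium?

Yes

At the pooled signal (dull display) the predator holds the prior 1/3 and pays 1/3·70 + 2/3·10 = 30. Off-path (bright display) belief 2/5 gives 2/5·70 + 3/5·10 = 34.
Toxic: dull display gives 30 − 0 = 30; bright display gives 34 − 7 = 27. Stays. ✓
Palatable: dull display gives 30 − 0 = 30; bright display gives 34 − 70 = -36. Stays. ✓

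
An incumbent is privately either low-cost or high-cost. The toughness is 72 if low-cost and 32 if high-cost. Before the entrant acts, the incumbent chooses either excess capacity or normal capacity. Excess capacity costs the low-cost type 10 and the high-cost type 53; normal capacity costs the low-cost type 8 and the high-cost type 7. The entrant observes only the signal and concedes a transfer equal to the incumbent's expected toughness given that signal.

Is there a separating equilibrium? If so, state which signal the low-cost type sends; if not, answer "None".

Try low-cost → excess capacity, high-cost → normal capacity:
  Under separation the entrant infers type exactly: excess capacity → low-cost (pays 72), normal capacity → high-cost (pays 32).
  Low-cost: excess capacity gives 72 − 10 = 62; normal capacity gives 32 − 8 = 24. No deviation. ✓
  High-cost: normal capacity gives 32 − 7 = 25; excess capacity gives 72 − 53 = 19. No deviation. ✓
Both hold — the low-cost type sends excess capacity.

excess capacity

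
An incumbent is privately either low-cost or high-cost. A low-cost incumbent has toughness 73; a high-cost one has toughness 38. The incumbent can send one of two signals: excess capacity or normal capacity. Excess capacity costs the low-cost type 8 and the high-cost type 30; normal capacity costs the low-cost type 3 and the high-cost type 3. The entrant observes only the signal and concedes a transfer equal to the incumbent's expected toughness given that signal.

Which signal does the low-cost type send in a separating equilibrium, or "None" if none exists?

Try low-cost → excess capacity, high-cost → normal capacity:
  If types separate, excess capacity earns payment 73 and normal capacity earns 38.
  Low-cost: excess capacity gives 73 − 8 = 65; normal capacity gives 38 − 3 = 35. No deviation. ✓
  High-cost: normal capacity gives 38 − 3 = 35; excess capacity gives 73 − 30 = 43. Would deviate. ✗
Try low-cost → normal capacity, high-cost → excess capacity:
  If types separate, normal capacity earns payment 73 and excess capacity earns 38.
  Low-cost: normal capacity gives 73 − 3 = 70; excess capacity gives 38 − 8 = 30. No deviation. ✓
  High-cost: excess capacity gives 38 − 30 = 8; normal capacity gives 73 − 3 = 70. Would deviate. ✗
Neither assignment is incentive-compatible.

None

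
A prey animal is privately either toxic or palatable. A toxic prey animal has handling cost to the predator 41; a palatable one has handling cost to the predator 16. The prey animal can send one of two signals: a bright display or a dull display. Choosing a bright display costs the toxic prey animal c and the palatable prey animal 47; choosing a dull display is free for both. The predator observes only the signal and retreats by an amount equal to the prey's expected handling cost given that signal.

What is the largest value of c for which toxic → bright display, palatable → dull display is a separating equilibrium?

25

Under separation: bright display → toxic (pays 41); dull display → palatable (pays 16).
Palatable: 16 − 0 = 16 ≥ 41 − 47 = -6. Holds regardless of c. ✓
Toxic: 41 − c ≥ 16 − 0, so c ≤ 41 − 16 = 25.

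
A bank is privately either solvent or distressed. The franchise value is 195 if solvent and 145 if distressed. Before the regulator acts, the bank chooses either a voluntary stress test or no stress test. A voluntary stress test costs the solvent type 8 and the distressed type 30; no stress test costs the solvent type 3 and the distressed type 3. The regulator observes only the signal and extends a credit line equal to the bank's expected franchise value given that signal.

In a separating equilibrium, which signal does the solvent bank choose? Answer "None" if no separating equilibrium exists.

None

Try solvent → stress test, distressed → no stress test:
  If types separate, stress test earns payment 195 and no stress test earns 145.
  Solvent: stress test gives 195 − 8 = 187; no stress test gives 145 − 3 = 142. No deviation. ✓
  Distressed: no stress test gives 145 − 3 = 142; stress test gives 195 − 30 = 165. Would deviate. ✗
Try solvent → no stress test, distressed → stress test:
  If types separate, no stress test earns payment 195 and stress test earns 145.
  Solvent: no stress test gives 195 − 3 = 192; stress test gives 145 − 8 = 137. No deviation. ✓
  Distressed: stress test gives 145 − 30 = 115; no stress test gives 195 − 3 = 192. Would deviate. ✗
Neither assignment is incentive-compatible.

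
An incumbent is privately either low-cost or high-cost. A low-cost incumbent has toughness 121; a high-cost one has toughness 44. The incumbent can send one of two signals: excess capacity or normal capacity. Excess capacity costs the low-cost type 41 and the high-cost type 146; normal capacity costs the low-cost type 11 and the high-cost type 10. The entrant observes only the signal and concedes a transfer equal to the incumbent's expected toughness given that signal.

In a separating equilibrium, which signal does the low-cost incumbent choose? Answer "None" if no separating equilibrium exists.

excess capacity

Try low-cost → excess capacity, high-cost → normal capacity:
  If types separate, excess capacity earns payment 121 and normal capacity earns 44.
  Low-cost: excess capacity gives 121 − 41 = 80; normal capacity gives 44 − 11 = 33. No deviation. ✓
  High-cost: normal capacity gives 44 − 10 = 34; excess capacity gives 121 − 146 = -25. No deviation. ✓
Both hold — the low-cost type sends excess capacity.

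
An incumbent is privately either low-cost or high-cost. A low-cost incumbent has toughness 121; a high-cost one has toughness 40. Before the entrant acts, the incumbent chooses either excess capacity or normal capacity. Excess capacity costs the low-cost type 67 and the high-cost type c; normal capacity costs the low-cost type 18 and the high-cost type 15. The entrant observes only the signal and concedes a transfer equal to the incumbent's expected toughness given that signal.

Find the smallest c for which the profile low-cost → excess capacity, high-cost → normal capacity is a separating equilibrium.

96

Under separation: excess capacity → low-cost (pays 121); normal capacity → high-cost (pays 40).
Low-cost: 121 − 67 = 54 ≥ 40 − 18 = 22. Holds regardless of c. ✓
High-cost: 40 − 15 ≥ 121 − c, so c ≥ 121 − 25 = 96.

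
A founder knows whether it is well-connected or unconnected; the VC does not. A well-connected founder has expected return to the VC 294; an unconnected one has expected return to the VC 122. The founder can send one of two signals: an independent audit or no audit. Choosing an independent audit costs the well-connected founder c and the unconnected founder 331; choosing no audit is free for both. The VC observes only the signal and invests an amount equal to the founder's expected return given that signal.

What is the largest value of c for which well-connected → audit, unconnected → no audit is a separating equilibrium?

Under separation: audit → well-connected (pays 294); no audit → unconnected (pays 122).
Unconnected: 122 − 0 = 122 ≥ 294 − 331 = -37. Holds regardless of c. ✓
Well-connected: 294 − c ≥ 122 − 0, so c ≤ 294 − 122 = 172.

172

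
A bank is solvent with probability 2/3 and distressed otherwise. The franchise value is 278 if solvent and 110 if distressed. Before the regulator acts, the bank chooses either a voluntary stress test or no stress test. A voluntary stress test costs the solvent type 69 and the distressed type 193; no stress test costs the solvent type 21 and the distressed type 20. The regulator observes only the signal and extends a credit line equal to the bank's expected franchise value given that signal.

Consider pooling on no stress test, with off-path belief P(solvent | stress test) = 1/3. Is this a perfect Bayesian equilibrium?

Yes

On the equilibrium path (no stress test) the regulator holds the prior 2/3 and pays 2/3·278 + 1/3·110 = 222. Off-path (stress test) belief 1/3 gives 1/3·278 + 2/3·110 = 166.
Solvent: no stress test gives 222 − 21 = 201; stress test gives 166 − 69 = 97. Stays. ✓
Distressed: no stress test gives 222 − 20 = 202; stress test gives 166 − 193 = -27. Stays. ✓
Beliefs are Bayes-consistent on-path and both types best-respond.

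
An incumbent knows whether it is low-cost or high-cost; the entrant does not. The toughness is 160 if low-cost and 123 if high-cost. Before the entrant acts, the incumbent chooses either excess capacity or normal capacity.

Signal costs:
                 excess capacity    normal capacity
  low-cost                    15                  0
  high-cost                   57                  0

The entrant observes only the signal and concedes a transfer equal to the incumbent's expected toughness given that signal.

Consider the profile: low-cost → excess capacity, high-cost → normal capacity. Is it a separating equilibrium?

Under separation the entrant infers type exactly: excess capacity → low-cost (pays 160), normal capacity → high-cost (pays 123).
Low-cost: excess capacity gives 160 − 15 = 145; normal capacity gives 123 − 0 = 123. No deviation. ✓
High-cost: normal capacity gives 123 − 0 = 123; excess capacity gives 160 − 57 = 103. No deviation. ✓
Both incentive constraints hold.

Yes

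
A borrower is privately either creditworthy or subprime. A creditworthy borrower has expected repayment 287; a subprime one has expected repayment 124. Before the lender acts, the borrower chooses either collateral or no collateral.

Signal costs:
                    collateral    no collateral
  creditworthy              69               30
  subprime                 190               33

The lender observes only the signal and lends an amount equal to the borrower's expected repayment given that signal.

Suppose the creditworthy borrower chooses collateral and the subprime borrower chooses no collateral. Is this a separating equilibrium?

No

If types separate, collateral earns payment 287 and no collateral earns 124.
Creditworthy: collateral gives 287 − 69 = 218; no collateral gives 124 − 30 = 94. No deviation. ✓
Subprime: no collateral gives 124 − 33 = 91; collateral gives 287 − 190 = 97. Would deviate. ✗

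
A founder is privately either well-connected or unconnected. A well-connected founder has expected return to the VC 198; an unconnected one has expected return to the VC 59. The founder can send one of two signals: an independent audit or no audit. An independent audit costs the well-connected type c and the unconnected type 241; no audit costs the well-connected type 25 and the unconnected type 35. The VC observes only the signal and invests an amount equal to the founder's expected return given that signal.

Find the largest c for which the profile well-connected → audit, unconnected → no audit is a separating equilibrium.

Under separation: audit → well-connected (pays 198); no audit → unconnected (pays 59).
Unconnected: 59 − 35 = 24 ≥ 198 − 241 = -43. Holds regardless of c. ✓
Well-connected: 198 − c ≥ 59 − 25, so c ≤ 198 − 34 = 164.

164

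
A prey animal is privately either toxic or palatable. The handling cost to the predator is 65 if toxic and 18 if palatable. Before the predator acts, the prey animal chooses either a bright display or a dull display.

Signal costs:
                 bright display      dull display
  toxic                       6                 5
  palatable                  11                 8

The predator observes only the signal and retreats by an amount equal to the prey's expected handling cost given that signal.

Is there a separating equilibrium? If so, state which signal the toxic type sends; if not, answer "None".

None

Try toxic → bright display, palatable → dull display:
  If types separate, bright display earns payment 65 and dull display earns 18.
  Toxic: bright display gives 65 − 6 = 59; dull display gives 18 − 5 = 13. No deviation. ✓
  Palatable: dull display gives 18 − 8 = 10; bright display gives 65 − 11 = 54. Would deviate. ✗
Try toxic → dull display, palatable → bright display:
  If types separate, dull display earns payment 65 and bright display earns 18.
  Toxic: dull display gives 65 − 5 = 60; bright display gives 18 − 6 = 12. No deviation. ✓
  Palatable: bright display gives 18 − 11 = 7; dull display gives 65 − 8 = 57. Would deviate. ✗
Neither assignment is incentive-compatible.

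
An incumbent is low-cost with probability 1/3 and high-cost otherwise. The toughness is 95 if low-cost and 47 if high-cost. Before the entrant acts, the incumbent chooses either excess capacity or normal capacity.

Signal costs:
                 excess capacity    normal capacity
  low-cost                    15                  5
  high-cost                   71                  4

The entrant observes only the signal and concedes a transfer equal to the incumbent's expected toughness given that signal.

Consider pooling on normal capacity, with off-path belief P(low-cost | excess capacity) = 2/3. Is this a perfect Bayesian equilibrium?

No

At the pooled signal (normal capacity) the entrant holds the prior 1/3 and pays 1/3·95 + 2/3·47 = 63. Off-path (excess capacity) belief 2/3 gives 2/3·95 + 1/3·47 = 79.
Low-cost: normal capacity gives 63 − 5 = 58; excess capacity gives 79 − 15 = 64. Deviates. ✗
High-cost: normal capacity gives 63 − 4 = 59; excess capacity gives 79 − 71 = 8. Stays. ✓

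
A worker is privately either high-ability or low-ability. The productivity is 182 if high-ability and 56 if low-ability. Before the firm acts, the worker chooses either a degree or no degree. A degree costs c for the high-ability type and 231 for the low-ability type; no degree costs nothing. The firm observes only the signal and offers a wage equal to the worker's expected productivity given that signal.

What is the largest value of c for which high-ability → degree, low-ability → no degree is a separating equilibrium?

126

Under separation: degree → high-ability (pays 182); no degree → low-ability (pays 56).
Low-ability: 56 − 0 = 56 ≥ 182 − 231 = -49. Holds regardless of c. ✓
High-ability: 182 − c ≥ 56 − 0, so c ≤ 182 − 56 = 126.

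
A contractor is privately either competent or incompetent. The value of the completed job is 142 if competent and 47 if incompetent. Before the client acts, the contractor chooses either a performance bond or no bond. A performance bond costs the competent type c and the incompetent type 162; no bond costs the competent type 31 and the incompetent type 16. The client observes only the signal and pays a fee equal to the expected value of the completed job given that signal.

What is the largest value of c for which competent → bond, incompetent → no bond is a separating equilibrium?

Under separation: bond → competent (pays 142); no bond → incompetent (pays 47).
Incompetent: 47 − 16 = 31 ≥ 142 − 162 = -20. Holds regardless of c. ✓
Competent: 142 − c ≥ 47 − 31, so c ≤ 142 − 16 = 126.

126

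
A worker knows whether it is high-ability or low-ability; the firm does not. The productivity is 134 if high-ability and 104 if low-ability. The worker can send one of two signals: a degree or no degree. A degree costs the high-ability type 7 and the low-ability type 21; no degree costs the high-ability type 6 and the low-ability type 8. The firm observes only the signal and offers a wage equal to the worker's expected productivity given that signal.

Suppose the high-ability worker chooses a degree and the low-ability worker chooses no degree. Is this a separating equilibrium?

If types separate, degree earns payment 134 and no degree earns 104.
High-ability: degree gives 134 − 7 = 127; no degree gives 104 − 6 = 98. No deviation. ✓
Low-ability: no degree gives 104 − 8 = 96; degree gives 134 − 21 = 113. Would deviate. ✗

No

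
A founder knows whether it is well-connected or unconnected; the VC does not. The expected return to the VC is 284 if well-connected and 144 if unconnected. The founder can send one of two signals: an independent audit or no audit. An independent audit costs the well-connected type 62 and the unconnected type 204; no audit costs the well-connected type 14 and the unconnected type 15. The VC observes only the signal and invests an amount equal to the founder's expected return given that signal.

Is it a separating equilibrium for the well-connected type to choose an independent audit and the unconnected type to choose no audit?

Yes

Under separation the VC infers type exactly: audit → well-connected (pays 284), no audit → unconnected (pays 144).
Well-connected: audit gives 284 − 62 = 222; no audit gives 144 − 14 = 130. No deviation. ✓
Unconnected: no audit gives 144 − 15 = 129; audit gives 284 − 204 = 80. No deviation. ✓
Neither type gains from mimicking the other.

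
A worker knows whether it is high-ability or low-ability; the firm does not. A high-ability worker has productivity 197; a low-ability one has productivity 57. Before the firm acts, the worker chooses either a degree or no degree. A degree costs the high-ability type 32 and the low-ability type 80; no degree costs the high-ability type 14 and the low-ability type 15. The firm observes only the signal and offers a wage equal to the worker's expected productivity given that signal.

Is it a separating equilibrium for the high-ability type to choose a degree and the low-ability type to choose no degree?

No

If types separate, degree earns payment 197 and no degree earns 57.
High-ability: degree gives 197 − 32 = 165; no degree gives 57 − 14 = 43. No deviation. ✓
Low-ability: no degree gives 57 − 15 = 42; degree gives 197 − 80 = 117. Would deviate. ✗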